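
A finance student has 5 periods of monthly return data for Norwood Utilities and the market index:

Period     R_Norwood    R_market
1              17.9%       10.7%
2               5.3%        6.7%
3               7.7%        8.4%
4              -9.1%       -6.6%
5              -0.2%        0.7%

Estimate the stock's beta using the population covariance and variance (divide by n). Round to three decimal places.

1.364

Mean R_i = (17.9 + 5.3 + 7.7 − 9.1 − 0.2) / 5 = 4.3200%
Mean R_m = (10.7 + 6.7 + 8.4 − 6.6 + 0.7) / 5 = 3.9800%
Σ(R_i − R̄_i)(R_m − R̄_m) = 265.6720  ⇒  Cov = 265.6720 / 5 = 53.1344
Σ(R_m − R̄_m)² = 194.7880  ⇒  Var(R_m) = 194.7880 / 5 = 38.9576
β = Cov / Var(R_m) = 53.1344 / 38.9576 = 1.3639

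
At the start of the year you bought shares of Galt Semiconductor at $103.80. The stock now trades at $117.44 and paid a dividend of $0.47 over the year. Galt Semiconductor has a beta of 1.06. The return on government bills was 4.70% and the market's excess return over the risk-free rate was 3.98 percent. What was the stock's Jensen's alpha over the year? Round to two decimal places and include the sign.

Realised HPR = (P1 + D1 − P0) / P0 = (117.44 + 0.47 − 103.80) / 103.80 = 14.11 / 103.80 = 13.5934%
CAPM required = R_f + β·MRP = 4.70% + 1.06 × 3.98% = 8.9188%
α = realised − required = 13.5934% − 8.9188% = +4.67%

+4.67%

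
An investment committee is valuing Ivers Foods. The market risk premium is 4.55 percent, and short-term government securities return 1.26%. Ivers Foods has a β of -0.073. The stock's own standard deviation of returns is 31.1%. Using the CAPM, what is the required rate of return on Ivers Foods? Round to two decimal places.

E(R) = R_f + β × MRP = 1.26% + -0.073 × 4.55% = 0.93%

0.93%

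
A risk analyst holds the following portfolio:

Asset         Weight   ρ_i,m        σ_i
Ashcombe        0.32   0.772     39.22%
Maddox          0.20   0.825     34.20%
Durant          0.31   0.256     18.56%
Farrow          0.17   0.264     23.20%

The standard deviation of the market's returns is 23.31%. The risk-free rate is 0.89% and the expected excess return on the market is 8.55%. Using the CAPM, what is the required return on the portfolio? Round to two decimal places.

β_Ashcombe = 0.772 × 39.22% / 23.31% = 1.2989
β_Maddox = 0.825 × 34.20% / 23.31% = 1.2104
β_Durant = 0.256 × 18.56% / 23.31% = 0.2038
β_Farrow = 0.264 × 23.20% / 23.31% = 0.2628
β_P = Σ w_i β_i = 0.32×1.2989 + 0.20×1.2104 + 0.31×0.2038 + 0.17×0.2628 = 0.7656
E(R_P) = R_f + β_P × MRP = 0.89% + 0.7656 × 8.55% = 7.44%

7.44%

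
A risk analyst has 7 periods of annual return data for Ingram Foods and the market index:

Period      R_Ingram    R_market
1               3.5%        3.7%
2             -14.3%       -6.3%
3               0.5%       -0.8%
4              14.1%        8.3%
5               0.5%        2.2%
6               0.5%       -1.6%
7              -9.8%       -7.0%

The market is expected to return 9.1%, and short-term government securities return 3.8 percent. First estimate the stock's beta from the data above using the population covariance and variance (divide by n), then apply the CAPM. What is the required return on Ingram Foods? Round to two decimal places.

Mean R_i = (3.5 − 14.3 + 0.5 + 14.1 + 0.5 + 0.5 − 9.8) / 7 = -0.7143%
Mean R_m = (3.7 − 6.3 − 0.8 + 8.3 + 2.2 − 1.6 − 7.0) / 7 = -0.2143%
Σ(R_i − R̄_i)(R_m − R̄_m) = 287.4986  ⇒  Cov = 287.4986 / 7 = 41.0712
Σ(R_m − R̄_m)² = 178.9886  ⇒  Var(R_m) = 178.9886 / 7 = 25.5698
β = Cov / Var(R_m) = 41.0712 / 25.5698 = 1.6062
MRP = 9.1% − 3.8% = 5.30%
E(R) = R_f + β × MRP = 3.8% + 1.6062 × 5.3% = 12.31%

12.31%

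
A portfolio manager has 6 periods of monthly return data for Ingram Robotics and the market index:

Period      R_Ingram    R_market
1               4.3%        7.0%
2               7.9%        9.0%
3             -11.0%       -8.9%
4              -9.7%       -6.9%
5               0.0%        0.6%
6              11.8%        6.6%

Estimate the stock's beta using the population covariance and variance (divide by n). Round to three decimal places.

1.165

Mean R_i = (4.3 + 7.9 − 11.0 − 9.7 + 0.0 + 11.8) / 6 = 0.5500%
Mean R_m = (7.0 + 9.0 − 8.9 − 6.9 + 0.6 + 6.6) / 6 = 1.2333%
Σ(R_i − R̄_i)(R_m − R̄_m) = 339.8400  ⇒  Cov = 339.8400 / 6 = 56.6400
Σ(R_m − R̄_m)² = 291.6133  ⇒  Var(R_m) = 291.6133 / 6 = 48.6022
β = Cov / Var(R_m) = 56.6400 / 48.6022 = 1.1654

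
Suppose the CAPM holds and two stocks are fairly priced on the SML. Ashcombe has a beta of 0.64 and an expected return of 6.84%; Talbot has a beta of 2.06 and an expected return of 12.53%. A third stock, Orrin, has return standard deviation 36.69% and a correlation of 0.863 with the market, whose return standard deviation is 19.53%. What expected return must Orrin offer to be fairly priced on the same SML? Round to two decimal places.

10.77%

MRP = (12.53% − 6.84%) / (2.06 − 0.64) = 4.0070%
R_f = 6.84% − 0.64 × 4.0070% = 4.2755%
β_Orrin = ρ·σ_i/σ_m = 0.863 × 36.69 / 19.53 = 1.6213
E(R_Orrin) = R_f + β × MRP = 4.2755% + 1.6213 × 4.0070% = 10.77%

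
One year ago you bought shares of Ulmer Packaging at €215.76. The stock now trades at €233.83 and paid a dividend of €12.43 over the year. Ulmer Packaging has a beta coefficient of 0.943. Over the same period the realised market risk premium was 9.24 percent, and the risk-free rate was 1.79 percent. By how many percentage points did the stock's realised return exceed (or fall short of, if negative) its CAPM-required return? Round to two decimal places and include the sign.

Realised HPR = (P1 + D1 − P0) / P0 = (233.83 + 12.43 − 215.76) / 215.76 = 30.50 / 215.76 = 14.1361%
CAPM required = R_f + β·MRP = 1.79% + 0.943 × 9.24% = 10.50332%
α = realised − required = 14.1361% − 10.50332% = +3.63%

+3.63%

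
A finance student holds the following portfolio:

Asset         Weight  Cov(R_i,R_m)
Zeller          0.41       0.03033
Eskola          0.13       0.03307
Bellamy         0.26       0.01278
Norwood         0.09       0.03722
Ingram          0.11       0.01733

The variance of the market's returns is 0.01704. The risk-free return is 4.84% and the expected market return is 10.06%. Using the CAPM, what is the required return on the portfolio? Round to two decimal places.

12.59%

β_Zeller = 0.03033 / 0.01704 = 1.7799
β_Eskola = 0.03307 / 0.01704 = 1.9407
β_Bellamy = 0.01278 / 0.01704 = 0.7500
β_Norwood = 0.03722 / 0.01704 = 2.1843
β_Ingram = 0.01733 / 0.01704 = 1.0170
β_P = Σ w_i β_i = 0.41×1.7799 + 0.13×1.9407 + 0.26×0.7500 + 0.09×2.1843 + 0.11×1.0170 = 1.4855
MRP = 10.06% − 4.84% = 5.22%
E(R_P) = R_f + β_P × MRP = 4.84% + 1.4855 × 5.22% = 12.59%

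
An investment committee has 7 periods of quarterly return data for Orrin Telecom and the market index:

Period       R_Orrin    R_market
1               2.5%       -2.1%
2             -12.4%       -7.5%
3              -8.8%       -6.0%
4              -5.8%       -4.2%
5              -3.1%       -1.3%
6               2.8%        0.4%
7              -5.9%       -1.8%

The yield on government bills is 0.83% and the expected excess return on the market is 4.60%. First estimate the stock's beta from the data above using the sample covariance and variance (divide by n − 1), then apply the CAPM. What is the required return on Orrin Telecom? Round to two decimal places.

Mean R_i = (2.5 − 12.4 − 8.8 − 5.8 − 3.1 + 2.8 − 5.9) / 7 = -4.3857%
Mean R_m = (-2.1 − 7.5 − 6.0 − 4.2 − 1.3 + 0.4 − 1.8) / 7 = -3.2143%
Σ(R_i − R̄_i)(R_m − R̄_m) = 82.0014  ⇒  Cov = 82.0014 / 6 = 13.6669
Σ(R_m − R̄_m)² = 47.0686  ⇒  Var(R_m) = 47.0686 / 6 = 7.8448
β = Cov / Var(R_m) = 13.6669 / 7.8448 = 1.7422
E(R) = R_f + β × MRP = 0.83% + 1.7422 × 4.60% = 8.84%

8.84%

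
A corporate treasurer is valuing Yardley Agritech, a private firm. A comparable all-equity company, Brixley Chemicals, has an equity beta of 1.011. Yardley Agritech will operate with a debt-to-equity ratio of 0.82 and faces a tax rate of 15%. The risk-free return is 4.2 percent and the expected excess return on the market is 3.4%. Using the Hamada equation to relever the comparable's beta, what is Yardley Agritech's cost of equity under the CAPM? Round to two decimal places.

10.03%

β_L = β_U × [1 + (1 − t)(D/E)] = 1.011 × [1 + (1 − 0.15) × 0.82]
    = 1.011 × [1 + 0.85 × 0.82] = 1.011 × 1.6970 = 1.7157
E(R) = R_f + β_L × MRP = 4.2% + 1.7157 × 3.4% = 10.03%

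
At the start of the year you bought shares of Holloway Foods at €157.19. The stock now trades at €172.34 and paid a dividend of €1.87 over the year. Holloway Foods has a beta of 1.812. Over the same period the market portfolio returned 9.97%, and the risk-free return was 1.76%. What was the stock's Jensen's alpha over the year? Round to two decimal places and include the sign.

-5.81%

Realised HPR = (P1 + D1 − P0) / P0 = (172.34 + 1.87 − 157.19) / 157.19 = 17.02 / 157.19 = 10.8277%
MRP = 9.97% − 1.76% = 8.21%
CAPM required = R_f + β·MRP = 1.76% + 1.812 × 8.21% = 16.63652%
α = realised − required = 10.8277% − 16.63652% = -5.81%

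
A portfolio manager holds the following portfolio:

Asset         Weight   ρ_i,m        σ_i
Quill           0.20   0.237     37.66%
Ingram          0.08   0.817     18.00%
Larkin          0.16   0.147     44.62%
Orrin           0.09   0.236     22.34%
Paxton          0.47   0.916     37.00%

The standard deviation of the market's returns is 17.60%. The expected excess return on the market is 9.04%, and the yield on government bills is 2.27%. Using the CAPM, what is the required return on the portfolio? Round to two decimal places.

12.76%

β_Quill = 0.237 × 37.66% / 17.60% = 0.5071
β_Ingram = 0.817 × 18.00% / 17.60% = 0.8356
β_Larkin = 0.147 × 44.62% / 17.60% = 0.3727
β_Orrin = 0.236 × 22.34% / 17.60% = 0.2996
β_Paxton = 0.916 × 37.00% / 17.60% = 1.9257
β_P = Σ w_i β_i = 0.20×0.5071 + 0.08×0.8356 + 0.16×0.3727 + 0.09×0.2996 + 0.47×1.9257 = 1.1599
E(R_P) = R_f + β_P × MRP = 2.27% + 1.1599 × 9.04% = 12.76%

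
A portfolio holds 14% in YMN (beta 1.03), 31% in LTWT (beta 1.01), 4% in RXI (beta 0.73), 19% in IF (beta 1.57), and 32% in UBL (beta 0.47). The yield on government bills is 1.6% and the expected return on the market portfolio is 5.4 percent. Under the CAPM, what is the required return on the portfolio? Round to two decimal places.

5.15%

β_P = Σ w_i β_i = 0.14×1.03 + 0.31×1.01 + 0.04×0.73 + 0.19×1.57 + 0.32×0.47 = 0.9352
MRP = 5.4% − 1.6% = 3.80%
E(R_P) = R_f + β_P × MRP = 1.6% + 0.9352 × 3.8% = 5.15%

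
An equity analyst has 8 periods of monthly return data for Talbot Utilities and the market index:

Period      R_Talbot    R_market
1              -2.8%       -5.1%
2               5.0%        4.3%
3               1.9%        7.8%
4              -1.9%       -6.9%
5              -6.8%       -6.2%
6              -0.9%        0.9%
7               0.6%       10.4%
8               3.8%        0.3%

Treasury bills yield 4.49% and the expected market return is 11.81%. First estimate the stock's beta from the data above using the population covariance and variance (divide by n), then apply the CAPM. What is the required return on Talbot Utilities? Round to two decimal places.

Mean R_i = (-2.8 + 5.0 + 1.9 − 1.9 − 6.8 − 0.9 + 0.6 + 3.8) / 8 = -0.1375%
Mean R_m = (-5.1 + 4.3 + 7.8 − 6.9 − 6.2 + 0.9 + 10.4 + 0.3) / 8 = 0.6875%
Σ(R_i − R̄_i)(R_m − R̄_m) = 113.1963  ⇒  Cov = 113.1963 / 8 = 14.1495
Σ(R_m − R̄_m)² = 296.6688  ⇒  Var(R_m) = 296.6688 / 8 = 37.0836
β = Cov / Var(R_m) = 14.1495 / 37.0836 = 0.3816
MRP = 11.81% − 4.49% = 7.32%
E(R) = R_f + β × MRP = 4.49% + 0.3816 × 7.32% = 7.28%

7.28%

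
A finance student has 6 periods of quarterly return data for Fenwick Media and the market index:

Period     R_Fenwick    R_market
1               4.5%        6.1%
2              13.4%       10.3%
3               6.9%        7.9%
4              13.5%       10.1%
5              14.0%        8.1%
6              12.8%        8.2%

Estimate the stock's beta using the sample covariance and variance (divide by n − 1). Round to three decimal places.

Mean R_i = (4.5 + 13.4 + 6.9 + 13.5 + 14.0 + 12.8) / 6 = 10.8500%
Mean R_m = (6.1 + 10.3 + 7.9 + 10.1 + 8.1 + 8.2) / 6 = 8.4500%
Σ(R_i − R̄_i)(R_m − R̄_m) = 24.5950  ⇒  Cov = 24.5950 / 5 = 4.9190
Σ(R_m − R̄_m)² = 12.1550  ⇒  Var(R_m) = 12.1550 / 5 = 2.4310
β = Cov / Var(R_m) = 4.9190 / 2.4310 = 2.0234

2.023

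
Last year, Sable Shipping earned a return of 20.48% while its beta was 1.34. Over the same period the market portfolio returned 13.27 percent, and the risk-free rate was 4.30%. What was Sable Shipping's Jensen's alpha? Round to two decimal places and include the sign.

+4.16%

Market excess return = 13.27% − 4.30% = 8.97%
CAPM benchmark = R_f + β(R_m − R_f) = 4.30% + 1.34 × 8.97% = 16.3198%
α = actual − benchmark = 20.48% − 16.3198% = +4.16%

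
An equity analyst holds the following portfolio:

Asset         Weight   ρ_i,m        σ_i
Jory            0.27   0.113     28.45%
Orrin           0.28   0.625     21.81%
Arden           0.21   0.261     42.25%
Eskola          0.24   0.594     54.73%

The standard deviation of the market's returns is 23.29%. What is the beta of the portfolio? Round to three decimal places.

β_Jory = 0.113 × 28.45% / 23.29% = 0.1380
β_Orrin = 0.625 × 21.81% / 23.29% = 0.5853
β_Arden = 0.261 × 42.25% / 23.29% = 0.4735
β_Eskola = 0.594 × 54.73% / 23.29% = 1.3959
β_P = Σ w_i β_i = 0.27×0.1380 + 0.28×0.5853 + 0.21×0.4735 + 0.24×1.3959 = 0.6356

0.636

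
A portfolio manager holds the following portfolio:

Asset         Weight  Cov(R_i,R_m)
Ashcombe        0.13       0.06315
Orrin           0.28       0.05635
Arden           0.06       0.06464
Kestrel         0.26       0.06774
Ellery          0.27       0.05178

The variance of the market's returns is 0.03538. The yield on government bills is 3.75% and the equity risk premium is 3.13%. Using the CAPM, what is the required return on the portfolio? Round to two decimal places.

β_Ashcombe = 0.06315 / 0.03538 = 1.7849
β_Orrin = 0.05635 / 0.03538 = 1.5927
β_Arden = 0.06464 / 0.03538 = 1.8270
β_Kestrel = 0.06774 / 0.03538 = 1.9146
β_Ellery = 0.05178 / 0.03538 = 1.4635
β_P = Σ w_i β_i = 0.13×1.7849 + 0.28×1.5927 + 0.06×1.8270 + 0.26×1.9146 + 0.27×1.4635 = 1.6806
E(R_P) = R_f + β_P × MRP = 3.75% + 1.6806 × 3.13% = 9.01%

9.01%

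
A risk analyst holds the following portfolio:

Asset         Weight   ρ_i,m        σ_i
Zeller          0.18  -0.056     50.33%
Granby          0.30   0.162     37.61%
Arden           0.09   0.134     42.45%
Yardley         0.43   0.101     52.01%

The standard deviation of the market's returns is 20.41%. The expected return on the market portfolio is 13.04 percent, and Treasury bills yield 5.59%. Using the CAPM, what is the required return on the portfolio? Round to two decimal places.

β_Zeller = -0.056 × 50.33% / 20.41% = -0.1381
β_Granby = 0.162 × 37.61% / 20.41% = 0.2985
β_Arden = 0.134 × 42.45% / 20.41% = 0.2787
β_Yardley = 0.101 × 52.01% / 20.41% = 0.2574
β_P = Σ w_i β_i = 0.18×-0.1381 + 0.30×0.2985 + 0.09×0.2787 + 0.43×0.2574 = 0.2005
MRP = 13.04% − 5.59% = 7.45%
E(R_P) = R_f + β_P × MRP = 5.59% + 0.2005 × 7.45% = 7.08%

7.08%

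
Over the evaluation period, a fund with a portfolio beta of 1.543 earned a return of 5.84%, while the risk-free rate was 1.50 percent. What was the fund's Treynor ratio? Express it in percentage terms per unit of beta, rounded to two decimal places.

2.81%

Treynor = (R_P − R_f) / β_P = (5.84% − 1.50%) / 1.5430 = 4.34% / 1.5430 = 2.81%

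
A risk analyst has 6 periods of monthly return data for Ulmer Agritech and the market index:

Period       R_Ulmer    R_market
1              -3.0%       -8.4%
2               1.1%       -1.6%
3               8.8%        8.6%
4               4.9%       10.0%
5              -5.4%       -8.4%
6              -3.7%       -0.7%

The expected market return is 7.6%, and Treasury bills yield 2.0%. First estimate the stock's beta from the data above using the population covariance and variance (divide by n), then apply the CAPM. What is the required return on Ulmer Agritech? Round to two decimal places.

5.46%

Mean R_i = (-3.0 + 1.1 + 8.8 + 4.9 − 5.4 − 3.7) / 6 = 0.4500%
Mean R_m = (-8.4 − 1.6 + 8.6 + 10.0 − 8.4 − 0.7) / 6 = -0.0833%
Σ(R_i − R̄_i)(R_m − R̄_m) = 196.2950  ⇒  Cov = 196.2950 / 6 = 32.7158
Σ(R_m − R̄_m)² = 318.0883  ⇒  Var(R_m) = 318.0883 / 6 = 53.0147
β = Cov / Var(R_m) = 32.7158 / 53.0147 = 0.6171
MRP = 7.6% − 2.0% = 5.60%
E(R) = R_f + β × MRP = 2.0% + 0.6171 × 5.6% = 5.46%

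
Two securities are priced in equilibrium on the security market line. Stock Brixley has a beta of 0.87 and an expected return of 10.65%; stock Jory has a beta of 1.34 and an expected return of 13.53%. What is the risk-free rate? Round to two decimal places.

5.32%

Both satisfy E(R) = R_f + β·MRP, so the slope of the SML is
MRP = (13.53% − 10.65%) / (1.34 − 0.87) = 2.88% / 0.47 = 6.1277%
R_f = E(R_Brixley) − β_Brixley·MRP = 10.65% − 0.87 × 6.1277% = 5.3189%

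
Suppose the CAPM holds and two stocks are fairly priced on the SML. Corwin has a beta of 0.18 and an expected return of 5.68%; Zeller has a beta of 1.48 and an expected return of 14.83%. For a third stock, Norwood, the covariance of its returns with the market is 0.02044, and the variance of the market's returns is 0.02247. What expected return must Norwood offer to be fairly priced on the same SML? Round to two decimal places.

MRP = (14.83% − 5.68%) / (1.48 − 0.18) = 7.0385%
R_f = 5.68% − 0.18 × 7.0385% = 4.4131%
β_Norwood = Cov / Var(R_m) = 0.02044 / 0.02247 = 0.9097
E(R_Norwood) = R_f + β × MRP = 4.4131% + 0.9097 × 7.0385% = 10.82%

10.82%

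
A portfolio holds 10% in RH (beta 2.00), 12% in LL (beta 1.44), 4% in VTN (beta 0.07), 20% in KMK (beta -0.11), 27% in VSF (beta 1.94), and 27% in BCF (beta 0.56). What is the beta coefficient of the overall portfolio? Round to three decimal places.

β_P = Σ w_i β_i = 0.10×2.00 + 0.12×1.44 + 0.04×0.07 + 0.20×-0.11 + 0.27×1.94 + 0.27×0.56 = 1.0286

1.029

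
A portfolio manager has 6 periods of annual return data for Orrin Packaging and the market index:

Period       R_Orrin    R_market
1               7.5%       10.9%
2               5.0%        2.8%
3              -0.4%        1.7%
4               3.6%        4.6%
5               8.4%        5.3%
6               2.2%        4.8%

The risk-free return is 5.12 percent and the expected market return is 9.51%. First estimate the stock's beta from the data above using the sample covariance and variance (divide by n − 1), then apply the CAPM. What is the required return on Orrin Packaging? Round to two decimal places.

8.12%

Mean R_i = (7.5 + 5.0 − 0.4 + 3.6 + 8.4 + 2.2) / 6 = 4.3833%
Mean R_m = (10.9 + 2.8 + 1.7 + 4.6 + 5.3 + 4.8) / 6 = 5.0167%
Σ(R_i − R̄_i)(R_m − R̄_m) = 34.7717  ⇒  Cov = 34.7717 / 5 = 6.9543
Σ(R_m − R̄_m)² = 50.8283  ⇒  Var(R_m) = 50.8283 / 5 = 10.1657
β = Cov / Var(R_m) = 6.9543 / 10.1657 = 0.6841
MRP = 9.51% − 5.12% = 4.39%
E(R) = R_f + β × MRP = 5.12% + 0.6841 × 4.39% = 8.12%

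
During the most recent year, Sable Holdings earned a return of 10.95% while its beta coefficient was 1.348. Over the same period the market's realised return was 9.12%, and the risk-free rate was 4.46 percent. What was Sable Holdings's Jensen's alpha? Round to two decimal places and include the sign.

+0.21%

Market excess return = 9.12% − 4.46% = 4.66%
CAPM benchmark = R_f + β(R_m − R_f) = 4.46% + 1.348 × 4.66% = 10.74168%
α = actual − benchmark = 10.95% − 10.74168% = +0.21%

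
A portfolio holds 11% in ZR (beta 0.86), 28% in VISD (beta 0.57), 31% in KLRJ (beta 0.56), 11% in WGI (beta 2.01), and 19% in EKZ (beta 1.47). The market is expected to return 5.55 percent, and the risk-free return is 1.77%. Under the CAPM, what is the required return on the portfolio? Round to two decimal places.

5.28%

β_P = Σ w_i β_i = 0.11×0.86 + 0.28×0.57 + 0.31×0.56 + 0.11×2.01 + 0.19×1.47 = 0.9282
MRP = 5.55% − 1.77% = 3.78%
E(R_P) = R_f + β_P × MRP = 1.77% + 0.9282 × 3.78% = 5.28%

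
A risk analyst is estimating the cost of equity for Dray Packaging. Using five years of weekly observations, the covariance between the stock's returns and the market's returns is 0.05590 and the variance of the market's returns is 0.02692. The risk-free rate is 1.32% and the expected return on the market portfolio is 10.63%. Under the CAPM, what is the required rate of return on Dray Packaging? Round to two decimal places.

20.65%

β = Cov(R_i, R_m) / Var(R_m) = 0.05590 / 0.02692 = 2.0765
MRP = 10.63% − 1.32% = 9.31%
E(R) = R_f + β × MRP = 1.32% + 2.0765 × 9.31% = 20.65%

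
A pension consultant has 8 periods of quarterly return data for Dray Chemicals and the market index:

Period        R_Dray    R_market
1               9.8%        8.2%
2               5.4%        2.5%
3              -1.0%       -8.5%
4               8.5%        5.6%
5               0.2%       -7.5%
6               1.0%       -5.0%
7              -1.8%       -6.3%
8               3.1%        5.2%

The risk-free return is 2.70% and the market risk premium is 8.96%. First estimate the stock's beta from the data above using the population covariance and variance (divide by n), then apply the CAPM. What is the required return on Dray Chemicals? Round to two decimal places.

Mean R_i = (9.8 + 5.4 − 1.0 + 8.5 + 0.2 + 1.0 − 1.8 + 3.1) / 8 = 3.1500%
Mean R_m = (8.2 + 2.5 − 8.5 + 5.6 − 7.5 − 5.0 − 6.3 + 5.2) / 8 = -0.7250%
Σ(R_i − R̄_i)(R_m − R̄_m) = 189.1900  ⇒  Cov = 189.1900 / 8 = 23.6488
Σ(R_m − R̄_m)² = 320.8750  ⇒  Var(R_m) = 320.8750 / 8 = 40.1094
β = Cov / Var(R_m) = 23.6488 / 40.1094 = 0.5896
E(R) = R_f + β × MRP = 2.70% + 0.5896 × 8.96% = 7.98%

7.98%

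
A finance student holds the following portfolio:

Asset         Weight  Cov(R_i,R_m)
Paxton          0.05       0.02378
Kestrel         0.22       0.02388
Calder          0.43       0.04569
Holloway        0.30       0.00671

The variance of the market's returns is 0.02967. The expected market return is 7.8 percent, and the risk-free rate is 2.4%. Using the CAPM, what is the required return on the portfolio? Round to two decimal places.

7.51%

β_Paxton = 0.02378 / 0.02967 = 0.8015
β_Kestrel = 0.02388 / 0.02967 = 0.8049
β_Calder = 0.04569 / 0.02967 = 1.5399
β_Holloway = 0.00671 / 0.02967 = 0.2262
β_P = Σ w_i β_i = 0.05×0.8015 + 0.22×0.8049 + 0.43×1.5399 + 0.30×0.2262 = 0.9472
MRP = 7.8% − 2.4% = 5.40%
E(R_P) = R_f + β_P × MRP = 2.4% + 0.9472 × 5.4% = 7.51%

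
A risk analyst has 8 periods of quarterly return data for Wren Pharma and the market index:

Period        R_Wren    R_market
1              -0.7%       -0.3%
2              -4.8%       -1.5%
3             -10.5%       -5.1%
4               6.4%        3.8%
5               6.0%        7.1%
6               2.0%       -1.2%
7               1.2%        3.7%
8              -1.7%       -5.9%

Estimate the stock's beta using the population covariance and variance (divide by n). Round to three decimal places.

Mean R_i = (-0.7 − 4.8 − 10.5 + 6.4 + 6.0 + 2.0 + 1.2 − 1.7) / 8 = -0.2625%
Mean R_m = (-0.3 − 1.5 − 5.1 + 3.8 + 7.1 − 1.2 + 3.7 − 5.9) / 8 = 0.0750%
Σ(R_i − R̄_i)(R_m − R̄_m) = 140.1075  ⇒  Cov = 140.1075 / 8 = 17.5134
Σ(R_m − R̄_m)² = 143.0950  ⇒  Var(R_m) = 143.0950 / 8 = 17.8869
β = Cov / Var(R_m) = 17.5134 / 17.8869 = 0.9791

0.979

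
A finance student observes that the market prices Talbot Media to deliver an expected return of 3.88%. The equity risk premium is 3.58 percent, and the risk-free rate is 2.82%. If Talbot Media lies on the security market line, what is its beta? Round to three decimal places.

0.296

β = (E(R) − R_f) / MRP = (3.88% − 2.82%) / 3.58% = 1.06% / 3.58% = 0.296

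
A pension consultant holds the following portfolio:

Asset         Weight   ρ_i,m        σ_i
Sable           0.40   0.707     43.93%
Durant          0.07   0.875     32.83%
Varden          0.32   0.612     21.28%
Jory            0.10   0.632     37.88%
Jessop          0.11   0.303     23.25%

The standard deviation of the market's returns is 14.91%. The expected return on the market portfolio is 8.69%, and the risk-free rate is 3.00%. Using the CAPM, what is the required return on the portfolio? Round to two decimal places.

β_Sable = 0.707 × 43.93% / 14.91% = 2.0831
β_Durant = 0.875 × 32.83% / 14.91% = 1.9266
β_Varden = 0.612 × 21.28% / 14.91% = 0.8735
β_Jory = 0.632 × 37.88% / 14.91% = 1.6056
β_Jessop = 0.303 × 23.25% / 14.91% = 0.4725
β_P = Σ w_i β_i = 0.40×2.0831 + 0.07×1.9266 + 0.32×0.8735 + 0.10×1.6056 + 0.11×0.4725 = 1.4602
MRP = 8.69% − 3.00% = 5.69%
E(R_P) = R_f + β_P × MRP = 3.00% + 1.4602 × 5.69% = 11.31%

11.31%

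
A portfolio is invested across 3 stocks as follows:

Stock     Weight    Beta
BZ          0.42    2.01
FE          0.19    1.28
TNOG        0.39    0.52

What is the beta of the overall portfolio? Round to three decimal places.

1.290

β_P = Σ w_i β_i = 0.42×2.01 + 0.19×1.28 + 0.39×0.52 = 1.2902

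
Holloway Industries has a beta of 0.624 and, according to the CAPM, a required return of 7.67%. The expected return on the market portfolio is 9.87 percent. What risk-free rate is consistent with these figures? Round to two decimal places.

E(R) = R_f + β(E(R_m) − R_f) = R_f(1 − β) + β·E(R_m)
7.67% = R_f × (1 − 0.624) + 0.624 × 9.87%
7.67% = R_f × 0.376 + 6.15888%
R_f = (7.67% − 6.15888%) / 0.376 = 4.02%

4.02%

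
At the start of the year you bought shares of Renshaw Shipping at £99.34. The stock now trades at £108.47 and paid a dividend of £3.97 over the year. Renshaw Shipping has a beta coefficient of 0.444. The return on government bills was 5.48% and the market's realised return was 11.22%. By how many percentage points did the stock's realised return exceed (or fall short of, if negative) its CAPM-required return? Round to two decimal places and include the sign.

Realised HPR = (P1 + D1 − P0) / P0 = (108.47 + 3.97 − 99.34) / 99.34 = 13.10 / 99.34 = 13.1870%
MRP = 11.22% − 5.48% = 5.74%
CAPM required = R_f + β·MRP = 5.48% + 0.444 × 5.74% = 8.02856%
α = realised − required = 13.1870% − 8.02856% = +5.16%

+5.16%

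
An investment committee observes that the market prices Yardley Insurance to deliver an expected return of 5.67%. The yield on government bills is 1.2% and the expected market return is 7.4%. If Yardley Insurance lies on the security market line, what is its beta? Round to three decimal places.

MRP = 7.4% − 1.2% = 6.20%
β = (E(R) − R_f) / MRP = (5.67% − 1.2%) / 6.2% = 4.47% / 6.2% = 0.721

0.721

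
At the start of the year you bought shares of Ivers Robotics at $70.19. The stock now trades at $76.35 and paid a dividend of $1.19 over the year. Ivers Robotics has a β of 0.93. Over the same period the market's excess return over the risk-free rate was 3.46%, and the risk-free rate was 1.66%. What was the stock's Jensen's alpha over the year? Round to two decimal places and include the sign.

+5.59%

Realised HPR = (P1 + D1 − P0) / P0 = (76.35 + 1.19 − 70.19) / 70.19 = 7.35 / 70.19 = 10.4716%
CAPM required = R_f + β·MRP = 1.66% + 0.93 × 3.46% = 4.8778%
α = realised − required = 10.4716% − 4.8778% = +5.59%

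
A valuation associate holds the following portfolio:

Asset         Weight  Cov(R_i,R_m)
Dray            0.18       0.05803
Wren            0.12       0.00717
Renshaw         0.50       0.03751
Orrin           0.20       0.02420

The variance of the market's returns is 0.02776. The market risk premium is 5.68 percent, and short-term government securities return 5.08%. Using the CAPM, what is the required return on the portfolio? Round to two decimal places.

12.22%

β_Dray = 0.05803 / 0.02776 = 2.0904
β_Wren = 0.00717 / 0.02776 = 0.2583
β_Renshaw = 0.03751 / 0.02776 = 1.3512
β_Orrin = 0.02420 / 0.02776 = 0.8718
β_P = Σ w_i β_i = 0.18×2.0904 + 0.12×0.2583 + 0.50×1.3512 + 0.20×0.8718 = 1.2572
E(R_P) = R_f + β_P × MRP = 5.08% + 1.2572 × 5.68% = 12.22%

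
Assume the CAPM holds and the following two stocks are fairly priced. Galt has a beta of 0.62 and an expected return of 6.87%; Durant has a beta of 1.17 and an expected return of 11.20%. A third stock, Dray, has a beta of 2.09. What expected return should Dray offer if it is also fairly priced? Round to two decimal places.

18.44%

MRP (SML slope) = (11.20% − 6.87%) / (1.17 − 0.62) = 4.33% / 0.55 = 7.8727%
R_f (intercept) = 6.87% − 0.62 × 7.8727% = 1.9889%
E(R_Dray) = R_f + β × MRP = 1.9889% + 2.09 × 7.8727% = 18.44%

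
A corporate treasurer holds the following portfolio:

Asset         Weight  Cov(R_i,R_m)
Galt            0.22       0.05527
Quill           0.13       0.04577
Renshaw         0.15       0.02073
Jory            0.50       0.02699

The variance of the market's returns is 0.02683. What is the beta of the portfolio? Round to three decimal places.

1.294

β_Galt = 0.05527 / 0.02683 = 2.0600
β_Quill = 0.04577 / 0.02683 = 1.7059
β_Renshaw = 0.02073 / 0.02683 = 0.7726
β_Jory = 0.02699 / 0.02683 = 1.0060
β_P = Σ w_i β_i = 0.22×2.0600 + 0.13×1.7059 + 0.15×0.7726 + 0.50×1.0060 = 1.2939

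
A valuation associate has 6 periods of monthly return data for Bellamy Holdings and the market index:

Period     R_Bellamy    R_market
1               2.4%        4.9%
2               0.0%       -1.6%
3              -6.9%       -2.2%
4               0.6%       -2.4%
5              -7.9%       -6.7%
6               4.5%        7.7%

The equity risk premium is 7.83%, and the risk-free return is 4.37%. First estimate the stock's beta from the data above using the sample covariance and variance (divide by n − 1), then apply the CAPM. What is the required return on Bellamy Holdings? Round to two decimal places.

Mean R_i = (2.4 + 0.0 − 6.9 + 0.6 − 7.9 + 4.5) / 6 = -1.2167%
Mean R_m = (4.9 − 1.6 − 2.2 − 2.4 − 6.7 + 7.7) / 6 = -0.0500%
Σ(R_i − R̄_i)(R_m − R̄_m) = 112.7150  ⇒  Cov = 112.7150 / 5 = 22.5430
Σ(R_m − R̄_m)² = 141.3350  ⇒  Var(R_m) = 141.3350 / 5 = 28.2670
β = Cov / Var(R_m) = 22.5430 / 28.2670 = 0.7975
E(R) = R_f + β × MRP = 4.37% + 0.7975 × 7.83% = 10.61%

10.61%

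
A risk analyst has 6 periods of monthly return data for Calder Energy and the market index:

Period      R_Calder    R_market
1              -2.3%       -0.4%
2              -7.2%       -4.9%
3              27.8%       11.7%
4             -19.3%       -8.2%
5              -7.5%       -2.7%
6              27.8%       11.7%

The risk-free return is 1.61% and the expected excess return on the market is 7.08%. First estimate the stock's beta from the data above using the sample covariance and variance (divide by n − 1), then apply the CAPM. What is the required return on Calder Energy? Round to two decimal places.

18.00%

Mean R_i = (-2.3 − 7.2 + 27.8 − 19.3 − 7.5 + 27.8) / 6 = 3.2167%
Mean R_m = (-0.4 − 4.9 + 11.7 − 8.2 − 2.7 + 11.7) / 6 = 1.2000%
Σ(R_i − R̄_i)(R_m − R̄_m) = 842.0700  ⇒  Cov = 842.0700 / 5 = 168.4140
Σ(R_m − R̄_m)² = 363.8400  ⇒  Var(R_m) = 363.8400 / 5 = 72.7680
β = Cov / Var(R_m) = 168.4140 / 72.7680 = 2.3144
E(R) = R_f + β × MRP = 1.61% + 2.3144 × 7.08% = 18.00%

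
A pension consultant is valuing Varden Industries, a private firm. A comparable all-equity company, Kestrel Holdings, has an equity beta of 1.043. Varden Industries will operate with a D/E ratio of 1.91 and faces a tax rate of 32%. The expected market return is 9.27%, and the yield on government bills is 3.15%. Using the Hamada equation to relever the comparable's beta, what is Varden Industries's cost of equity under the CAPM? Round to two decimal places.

β_L = β_U × [1 + (1 − t)(D/E)] = 1.043 × [1 + (1 − 0.32) × 1.91]
    = 1.043 × [1 + 0.68 × 1.91] = 1.043 × 2.2988 = 2.3976
MRP = 9.27% − 3.15% = 6.12%
E(R) = R_f + β_L × MRP = 3.15% + 2.3976 × 6.12% = 17.82%

17.82%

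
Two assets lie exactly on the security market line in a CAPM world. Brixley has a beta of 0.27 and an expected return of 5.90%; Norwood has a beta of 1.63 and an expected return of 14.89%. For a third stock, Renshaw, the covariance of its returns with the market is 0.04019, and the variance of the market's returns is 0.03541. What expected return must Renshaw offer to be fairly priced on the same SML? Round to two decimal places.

11.62%

MRP = (14.89% − 5.90%) / (1.63 − 0.27) = 6.6103%
R_f = 5.90% − 0.27 × 6.6103% = 4.1152%
β_Renshaw = Cov / Var(R_m) = 0.04019 / 0.03541 = 1.1350
E(R_Renshaw) = R_f + β × MRP = 4.1152% + 1.1350 × 6.6103% = 11.62%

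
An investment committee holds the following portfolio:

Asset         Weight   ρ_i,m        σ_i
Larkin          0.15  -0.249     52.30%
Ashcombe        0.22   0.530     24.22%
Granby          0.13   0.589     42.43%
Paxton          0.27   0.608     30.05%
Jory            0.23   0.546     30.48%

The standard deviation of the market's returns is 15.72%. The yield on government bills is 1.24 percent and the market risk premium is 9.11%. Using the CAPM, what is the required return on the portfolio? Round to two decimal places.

8.70%

β_Larkin = -0.249 × 52.30% / 15.72% = -0.8284
β_Ashcombe = 0.530 × 24.22% / 15.72% = 0.8166
β_Granby = 0.589 × 42.43% / 15.72% = 1.5898
β_Paxton = 0.608 × 30.05% / 15.72% = 1.1622
β_Jory = 0.546 × 30.48% / 15.72% = 1.0587
β_P = Σ w_i β_i = 0.15×-0.8284 + 0.22×0.8166 + 0.13×1.5898 + 0.27×1.1622 + 0.23×1.0587 = 0.8194
E(R_P) = R_f + β_P × MRP = 1.24% + 0.8194 × 9.11% = 8.70%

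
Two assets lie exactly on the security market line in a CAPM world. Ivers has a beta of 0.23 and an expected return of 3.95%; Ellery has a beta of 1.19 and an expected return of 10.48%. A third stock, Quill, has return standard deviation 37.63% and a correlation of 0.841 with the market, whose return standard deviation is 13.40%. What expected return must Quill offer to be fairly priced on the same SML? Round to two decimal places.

MRP = (10.48% − 3.95%) / (1.19 − 0.23) = 6.8021%
R_f = 3.95% − 0.23 × 6.8021% = 2.3855%
β_Quill = ρ·σ_i/σ_m = 0.841 × 37.63 / 13.40 = 2.3617
E(R_Quill) = R_f + β × MRP = 2.3855% + 2.3617 × 6.8021% = 18.45%

18.45%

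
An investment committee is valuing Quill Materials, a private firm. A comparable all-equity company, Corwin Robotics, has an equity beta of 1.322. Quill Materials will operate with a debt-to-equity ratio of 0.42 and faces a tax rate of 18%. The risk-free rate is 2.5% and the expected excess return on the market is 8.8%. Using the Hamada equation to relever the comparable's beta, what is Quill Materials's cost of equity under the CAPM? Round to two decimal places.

18.14%

β_L = β_U × [1 + (1 − t)(D/E)] = 1.322 × [1 + (1 − 0.18) × 0.42]
    = 1.322 × [1 + 0.82 × 0.42] = 1.322 × 1.3444 = 1.7773
E(R) = R_f + β_L × MRP = 2.5% + 1.7773 × 8.8% = 18.14%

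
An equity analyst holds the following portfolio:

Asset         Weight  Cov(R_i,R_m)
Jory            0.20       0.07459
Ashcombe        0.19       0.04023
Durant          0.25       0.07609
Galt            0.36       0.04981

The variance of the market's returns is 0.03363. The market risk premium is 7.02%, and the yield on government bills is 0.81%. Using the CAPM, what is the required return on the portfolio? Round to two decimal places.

13.23%

β_Jory = 0.07459 / 0.03363 = 2.2180
β_Ashcombe = 0.04023 / 0.03363 = 1.1963
β_Durant = 0.07609 / 0.03363 = 2.2626
β_Galt = 0.04981 / 0.03363 = 1.4811
β_P = Σ w_i β_i = 0.20×2.2180 + 0.19×1.1963 + 0.25×2.2626 + 0.36×1.4811 = 1.7697
E(R_P) = R_f + β_P × MRP = 0.81% + 1.7697 × 7.02% = 13.23%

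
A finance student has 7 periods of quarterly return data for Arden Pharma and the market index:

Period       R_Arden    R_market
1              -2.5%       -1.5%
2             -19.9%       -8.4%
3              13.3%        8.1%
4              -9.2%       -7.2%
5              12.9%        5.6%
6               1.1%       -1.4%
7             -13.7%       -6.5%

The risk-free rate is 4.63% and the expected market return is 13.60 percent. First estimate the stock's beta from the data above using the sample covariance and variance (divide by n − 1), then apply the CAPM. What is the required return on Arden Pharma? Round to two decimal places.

21.86%

Mean R_i = (-2.5 − 19.9 + 13.3 − 9.2 + 12.9 + 1.1 − 13.7) / 7 = -2.5714%
Mean R_m = (-1.5 − 8.4 + 8.1 − 7.2 + 5.6 − 1.4 − 6.5) / 7 = -1.6143%
Σ(R_i − R̄_i)(R_m − R̄_m) = 475.5729  ⇒  Cov = 475.5729 / 6 = 79.2622
Σ(R_m − R̄_m)² = 247.5886  ⇒  Var(R_m) = 247.5886 / 6 = 41.2648
β = Cov / Var(R_m) = 79.2622 / 41.2648 = 1.9208
MRP = 13.60% − 4.63% = 8.97%
E(R) = R_f + β × MRP = 4.63% + 1.9208 × 8.97% = 21.86%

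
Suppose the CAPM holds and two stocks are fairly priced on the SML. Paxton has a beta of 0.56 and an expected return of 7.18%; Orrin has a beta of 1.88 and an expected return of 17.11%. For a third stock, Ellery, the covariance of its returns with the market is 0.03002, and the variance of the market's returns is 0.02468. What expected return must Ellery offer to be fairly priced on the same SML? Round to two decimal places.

12.12%

MRP = (17.11% − 7.18%) / (1.88 − 0.56) = 7.5227%
R_f = 7.18% − 0.56 × 7.5227% = 2.9673%
β_Ellery = Cov / Var(R_m) = 0.03002 / 0.02468 = 1.2164
E(R_Ellery) = R_f + β × MRP = 2.9673% + 1.2164 × 7.5227% = 12.12%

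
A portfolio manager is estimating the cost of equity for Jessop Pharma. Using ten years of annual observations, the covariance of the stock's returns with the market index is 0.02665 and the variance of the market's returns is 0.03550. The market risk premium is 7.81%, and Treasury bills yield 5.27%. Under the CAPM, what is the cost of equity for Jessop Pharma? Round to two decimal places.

β = Cov(R_i, R_m) / Var(R_m) = 0.02665 / 0.03550 = 0.7507
E(R) = R_f + β × MRP = 5.27% + 0.7507 × 7.81% = 11.13%

11.13%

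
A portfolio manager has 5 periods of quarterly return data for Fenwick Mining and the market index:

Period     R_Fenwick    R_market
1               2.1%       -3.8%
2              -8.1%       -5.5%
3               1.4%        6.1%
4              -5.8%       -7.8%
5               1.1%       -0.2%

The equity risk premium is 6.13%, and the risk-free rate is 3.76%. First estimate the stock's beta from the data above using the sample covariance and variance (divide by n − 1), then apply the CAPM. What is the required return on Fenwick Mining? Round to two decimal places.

7.37%

Mean R_i = (2.1 − 8.1 + 1.4 − 5.8 + 1.1) / 5 = -1.8600%
Mean R_m = (-3.8 − 5.5 + 6.1 − 7.8 − 0.2) / 5 = -2.2400%
Σ(R_i − R̄_i)(R_m − R̄_m) = 69.2980  ⇒  Cov = 69.2980 / 4 = 17.3245
Σ(R_m − R̄_m)² = 117.6920  ⇒  Var(R_m) = 117.6920 / 4 = 29.4230
β = Cov / Var(R_m) = 17.3245 / 29.4230 = 0.5888
E(R) = R_f + β × MRP = 3.76% + 0.5888 × 6.13% = 7.37%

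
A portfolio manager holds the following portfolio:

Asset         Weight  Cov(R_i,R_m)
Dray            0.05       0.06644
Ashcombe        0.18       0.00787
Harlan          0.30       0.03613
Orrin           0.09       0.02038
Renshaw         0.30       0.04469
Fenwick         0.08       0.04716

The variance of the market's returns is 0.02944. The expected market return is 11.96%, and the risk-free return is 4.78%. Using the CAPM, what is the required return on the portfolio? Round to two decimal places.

β_Dray = 0.06644 / 0.02944 = 2.2568
β_Ashcombe = 0.00787 / 0.02944 = 0.2673
β_Harlan = 0.03613 / 0.02944 = 1.2272
β_Orrin = 0.02038 / 0.02944 = 0.6923
β_Renshaw = 0.04469 / 0.02944 = 1.5180
β_Fenwick = 0.04716 / 0.02944 = 1.6019
β_P = Σ w_i β_i = 0.05×2.2568 + 0.18×0.2673 + 0.30×1.2272 + 0.09×0.6923 + 0.30×1.5180 + 0.08×1.6019 = 1.1750
MRP = 11.96% − 4.78% = 7.18%
E(R_P) = R_f + β_P × MRP = 4.78% + 1.1750 × 7.18% = 13.22%

13.22%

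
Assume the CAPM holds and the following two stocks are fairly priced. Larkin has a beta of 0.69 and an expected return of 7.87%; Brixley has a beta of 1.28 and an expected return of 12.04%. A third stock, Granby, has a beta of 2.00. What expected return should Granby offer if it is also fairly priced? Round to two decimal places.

MRP (SML slope) = (12.04% − 7.87%) / (1.28 − 0.69) = 4.17% / 0.59 = 7.0678%
R_f (intercept) = 7.87% − 0.69 × 7.0678% = 2.9932%
E(R_Granby) = R_f + β × MRP = 2.9932% + 2.00 × 7.0678% = 17.13%

17.13%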